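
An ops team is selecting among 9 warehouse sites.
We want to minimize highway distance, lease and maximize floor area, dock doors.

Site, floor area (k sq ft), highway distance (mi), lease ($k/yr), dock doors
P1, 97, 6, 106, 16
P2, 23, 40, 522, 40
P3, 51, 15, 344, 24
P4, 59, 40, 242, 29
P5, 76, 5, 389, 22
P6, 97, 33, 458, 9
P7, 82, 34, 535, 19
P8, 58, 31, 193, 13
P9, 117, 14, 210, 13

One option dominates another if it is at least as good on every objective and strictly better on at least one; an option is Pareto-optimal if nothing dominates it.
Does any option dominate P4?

No

P1: worse on dock doors (16 vs 29).
P2: worse on floor area (23 vs 59).
P3: worse on floor area (51 vs 59).
P5: worse on lease (389 vs 242).
P6: worse on lease (458 vs 242).
P7: worse on lease (535 vs 242).
P8: worse on floor area (58 vs 59).
P9: worse on dock doors (13 vs 29).
No option is at least as good as P4 on every objective and strictly better on one.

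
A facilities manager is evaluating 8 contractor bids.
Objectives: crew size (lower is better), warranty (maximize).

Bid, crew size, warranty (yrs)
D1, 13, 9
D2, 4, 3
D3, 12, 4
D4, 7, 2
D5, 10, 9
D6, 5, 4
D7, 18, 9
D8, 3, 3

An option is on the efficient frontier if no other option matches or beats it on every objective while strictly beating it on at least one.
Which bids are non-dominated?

D1: dominated by D5 (crew size 10≤13, warranty 9≥9).
D2: dominated by D8 (crew size 3≤4, warranty 3≥3).
D3: dominated by D5 (crew size 10≤12, warranty 9≥4).
D4: dominated by D2 (crew size 4≤7, warranty 3≥2).
D5: not dominated.
D6: not dominated.
D7: dominated by D1 (crew size 13≤18, warranty 9≥9).
D8: not dominated (best crew size).

D5, D6, D8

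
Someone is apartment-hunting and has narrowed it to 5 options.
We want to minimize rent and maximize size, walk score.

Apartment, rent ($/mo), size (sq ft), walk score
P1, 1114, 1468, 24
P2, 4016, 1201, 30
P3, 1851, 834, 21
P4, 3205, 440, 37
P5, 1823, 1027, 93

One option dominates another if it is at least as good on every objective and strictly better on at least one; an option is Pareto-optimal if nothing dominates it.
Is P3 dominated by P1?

P1 vs P3: rent 1114≤1851, size 1468≥834, walk score 24≥21 — P1 is at least as good on every objective with at least one strict improvement.

Yes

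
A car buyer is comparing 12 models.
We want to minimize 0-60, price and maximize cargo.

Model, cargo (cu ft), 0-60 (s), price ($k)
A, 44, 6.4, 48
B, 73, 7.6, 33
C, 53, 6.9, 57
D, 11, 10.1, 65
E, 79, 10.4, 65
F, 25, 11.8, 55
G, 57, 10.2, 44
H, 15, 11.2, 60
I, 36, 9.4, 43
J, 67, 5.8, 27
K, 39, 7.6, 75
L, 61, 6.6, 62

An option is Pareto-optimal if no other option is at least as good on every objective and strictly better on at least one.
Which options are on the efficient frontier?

B, E, J

A: dominated by J (cargo 67≥44, 0-60 5.8≤6.4, price 27≤48).
B: not dominated.
C: dominated by J (cargo 67≥53, 0-60 5.8≤6.9, price 27≤57).
D: dominated by A (cargo 44≥11, 0-60 6.4≤10.1, price 48≤65).
E: not dominated (best cargo).
F: dominated by A (cargo 44≥25, 0-60 6.4≤11.8, price 48≤55).
G: dominated by B (cargo 73≥57, 0-60 7.6≤10.2, price 33≤44).
H: dominated by A (cargo 44≥15, 0-60 6.4≤11.2, price 48≤60).
I: dominated by B (cargo 73≥36, 0-60 7.6≤9.4, price 33≤43).
J: not dominated (best 0-60).
K: dominated by A (cargo 44≥39, 0-60 6.4≤7.6, price 48≤75).
L: dominated by J (cargo 67≥61, 0-60 5.8≤6.6, price 27≤62).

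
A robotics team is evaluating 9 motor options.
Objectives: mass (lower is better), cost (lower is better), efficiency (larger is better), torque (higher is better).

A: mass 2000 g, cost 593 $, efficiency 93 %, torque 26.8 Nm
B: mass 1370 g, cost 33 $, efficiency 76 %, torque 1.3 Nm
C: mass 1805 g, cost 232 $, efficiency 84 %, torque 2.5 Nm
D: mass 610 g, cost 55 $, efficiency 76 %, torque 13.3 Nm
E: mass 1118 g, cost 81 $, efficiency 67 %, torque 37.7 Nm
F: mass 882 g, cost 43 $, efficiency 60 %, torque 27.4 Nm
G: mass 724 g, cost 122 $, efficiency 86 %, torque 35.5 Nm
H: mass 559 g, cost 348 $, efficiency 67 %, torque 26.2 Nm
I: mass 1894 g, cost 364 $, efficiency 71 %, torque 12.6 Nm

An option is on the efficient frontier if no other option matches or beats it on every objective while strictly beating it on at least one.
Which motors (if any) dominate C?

G: mass 724≤1805, cost 122≤232, efficiency 86≥84, torque 35.5≥2.5 — dominates C.
Others (A, B, D, E, F, H, I) are each worse than C on at least one objective.

G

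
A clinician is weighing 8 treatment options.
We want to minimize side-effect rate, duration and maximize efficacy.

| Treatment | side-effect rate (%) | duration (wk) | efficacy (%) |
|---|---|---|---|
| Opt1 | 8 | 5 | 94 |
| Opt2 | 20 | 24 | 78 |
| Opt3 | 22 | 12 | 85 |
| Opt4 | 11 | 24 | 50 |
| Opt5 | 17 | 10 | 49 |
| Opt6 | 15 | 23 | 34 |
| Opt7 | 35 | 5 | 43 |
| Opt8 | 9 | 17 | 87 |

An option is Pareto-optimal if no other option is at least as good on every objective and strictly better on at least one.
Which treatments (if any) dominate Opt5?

Opt1: side-effect rate 8≤17, duration 5≤10, efficacy 94≥49 — dominates Opt5.
Others (Opt2, Opt3, Opt4, Opt6, Opt7, Opt8) are each worse than Opt5 on at least one objective.

Opt1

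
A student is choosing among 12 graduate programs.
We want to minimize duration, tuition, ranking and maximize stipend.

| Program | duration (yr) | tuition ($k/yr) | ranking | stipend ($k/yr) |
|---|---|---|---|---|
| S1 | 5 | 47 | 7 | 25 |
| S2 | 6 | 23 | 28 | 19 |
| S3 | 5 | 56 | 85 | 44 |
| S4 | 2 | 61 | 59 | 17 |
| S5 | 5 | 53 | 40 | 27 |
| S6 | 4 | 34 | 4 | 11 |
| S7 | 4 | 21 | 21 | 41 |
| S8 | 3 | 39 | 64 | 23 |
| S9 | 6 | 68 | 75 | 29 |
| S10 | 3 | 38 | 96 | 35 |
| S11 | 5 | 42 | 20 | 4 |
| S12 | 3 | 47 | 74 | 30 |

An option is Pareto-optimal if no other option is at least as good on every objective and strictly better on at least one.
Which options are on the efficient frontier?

S1, S3, S4, S6, S7, S8, S10, S12

S1: not dominated.
S2: dominated by S7 (duration 4≤6, tuition 21≤23, ranking 21≤28, stipend 41≥19).
S3: not dominated (best stipend).
S4: not dominated (best duration).
S5: dominated by S7 (duration 4≤5, tuition 21≤53, ranking 21≤40, stipend 41≥27).
S6: not dominated (best ranking).
S7: not dominated (best tuition).
S8: not dominated.
S9: dominated by S7 (duration 4≤6, tuition 21≤68, ranking 21≤75, stipend 41≥29).
S10: not dominated.
S11: dominated by S6 (duration 4≤5, tuition 34≤42, ranking 4≤20, stipend 11≥4).
S12: not dominated.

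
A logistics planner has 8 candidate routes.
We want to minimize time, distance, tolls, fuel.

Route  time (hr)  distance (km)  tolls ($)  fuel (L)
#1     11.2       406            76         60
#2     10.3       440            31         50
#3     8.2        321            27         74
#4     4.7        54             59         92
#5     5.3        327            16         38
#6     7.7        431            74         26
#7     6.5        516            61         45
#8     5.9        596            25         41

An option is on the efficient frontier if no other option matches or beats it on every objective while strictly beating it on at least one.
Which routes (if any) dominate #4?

none

#1: worse on time (11.2 vs 4.7).
#2: worse on time (10.3 vs 4.7).
#3: worse on time (8.2 vs 4.7).
#5: worse on time (5.3 vs 4.7).
#6: worse on time (7.7 vs 4.7).
#7: worse on time (6.5 vs 4.7).
#8: worse on time (5.9 vs 4.7).
No option dominates #4.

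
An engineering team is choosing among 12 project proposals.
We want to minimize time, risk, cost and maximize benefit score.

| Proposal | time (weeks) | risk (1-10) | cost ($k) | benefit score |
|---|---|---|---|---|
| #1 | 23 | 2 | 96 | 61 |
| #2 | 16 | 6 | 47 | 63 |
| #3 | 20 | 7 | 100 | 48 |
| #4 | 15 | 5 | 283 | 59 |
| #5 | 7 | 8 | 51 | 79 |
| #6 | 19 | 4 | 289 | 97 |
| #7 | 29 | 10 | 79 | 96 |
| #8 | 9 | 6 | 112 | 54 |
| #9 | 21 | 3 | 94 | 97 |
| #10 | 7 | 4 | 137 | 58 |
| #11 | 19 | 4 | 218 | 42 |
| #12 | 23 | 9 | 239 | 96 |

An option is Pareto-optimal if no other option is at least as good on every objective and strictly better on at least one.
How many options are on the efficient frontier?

9

#1: not dominated (best risk).
#2: not dominated (best cost).
#3: dominated by #2 (time 16≤20, risk 6≤7, cost 47≤100, benefit score 63≥48).
#4: not dominated.
#5: not dominated.
#6: not dominated.
#7: not dominated.
#8: not dominated.
#9: not dominated.
#10: not dominated.
#11: dominated by #10 (time 7≤19, risk 4≤4, cost 137≤218, benefit score 58≥42).
#12: dominated by #9 (time 21≤23, risk 3≤9, cost 94≤239, benefit score 97≥96).
Pareto-optimal: #1, #2, #4, #5, #6, #7, #8, #9, #10 → 9.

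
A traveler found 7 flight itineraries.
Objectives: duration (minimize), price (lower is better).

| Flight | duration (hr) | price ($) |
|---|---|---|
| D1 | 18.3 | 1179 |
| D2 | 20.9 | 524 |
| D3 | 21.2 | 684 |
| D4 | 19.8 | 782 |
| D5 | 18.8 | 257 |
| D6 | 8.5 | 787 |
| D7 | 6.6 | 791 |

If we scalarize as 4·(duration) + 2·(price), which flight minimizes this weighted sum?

D5

D1: 4·18.3 + 2·1179 = 2431.2
D2: 4·20.9 + 2·524 = 1131.6
D3: 4·21.2 + 2·684 = 1452.8
D4: 4·19.8 + 2·782 = 1643.2
D5: 4·18.8 + 2·257 = 589.2
D6: 4·8.5 + 2·787 = 1608.0
D7: 4·6.6 + 2·791 = 1608.4
Lowest: D5 at 589.2.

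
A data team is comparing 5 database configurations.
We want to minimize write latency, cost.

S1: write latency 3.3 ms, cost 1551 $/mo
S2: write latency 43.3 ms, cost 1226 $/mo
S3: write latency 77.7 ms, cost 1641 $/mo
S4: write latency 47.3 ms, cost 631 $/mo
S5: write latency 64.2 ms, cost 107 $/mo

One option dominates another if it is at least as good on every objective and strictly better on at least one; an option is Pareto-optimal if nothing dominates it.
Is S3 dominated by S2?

S2 vs S3: write latency 43.3≤77.7, cost 1226≤1641 — S2 is at least as good on every objective with at least one strict improvement.

Yes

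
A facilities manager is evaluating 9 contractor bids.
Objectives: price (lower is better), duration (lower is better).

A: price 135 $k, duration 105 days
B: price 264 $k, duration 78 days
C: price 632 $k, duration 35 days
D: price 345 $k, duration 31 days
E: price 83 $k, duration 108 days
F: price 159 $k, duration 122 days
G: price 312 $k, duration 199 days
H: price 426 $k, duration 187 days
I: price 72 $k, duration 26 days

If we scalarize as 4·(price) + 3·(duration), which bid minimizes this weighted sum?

A: 4·135 + 3·105 = 855
B: 4·264 + 3·78 = 1290
C: 4·632 + 3·35 = 2633
D: 4·345 + 3·31 = 1473
E: 4·83 + 3·108 = 656
F: 4·159 + 3·122 = 1002
G: 4·312 + 3·199 = 1845
H: 4·426 + 3·187 = 2265
I: 4·72 + 3·26 = 366
Lowest: I at 366.

I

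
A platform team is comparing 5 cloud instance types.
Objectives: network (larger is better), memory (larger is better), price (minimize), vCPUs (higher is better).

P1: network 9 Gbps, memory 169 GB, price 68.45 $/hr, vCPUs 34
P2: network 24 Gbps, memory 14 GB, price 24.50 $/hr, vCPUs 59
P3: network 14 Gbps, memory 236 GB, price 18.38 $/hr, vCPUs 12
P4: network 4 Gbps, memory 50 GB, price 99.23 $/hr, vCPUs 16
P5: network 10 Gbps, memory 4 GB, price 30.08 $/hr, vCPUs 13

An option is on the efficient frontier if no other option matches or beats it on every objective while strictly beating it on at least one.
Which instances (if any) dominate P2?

none

P1: worse on network (9 vs 24).
P3: worse on network (14 vs 24).
P4: worse on network (4 vs 24).
P5: worse on network (10 vs 24).
No option dominates P2.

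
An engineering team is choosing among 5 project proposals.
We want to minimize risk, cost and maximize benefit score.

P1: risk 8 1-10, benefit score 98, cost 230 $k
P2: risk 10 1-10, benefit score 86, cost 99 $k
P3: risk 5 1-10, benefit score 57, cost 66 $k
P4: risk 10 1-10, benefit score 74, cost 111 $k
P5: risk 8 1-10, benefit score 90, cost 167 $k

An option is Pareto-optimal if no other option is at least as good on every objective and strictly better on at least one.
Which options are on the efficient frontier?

P1: not dominated (best benefit score).
P2: not dominated.
P3: not dominated (best risk).
P4: dominated by P2 (risk 10≤10, benefit score 86≥74, cost 99≤111).
P5: not dominated.

P1, P2, P3, P5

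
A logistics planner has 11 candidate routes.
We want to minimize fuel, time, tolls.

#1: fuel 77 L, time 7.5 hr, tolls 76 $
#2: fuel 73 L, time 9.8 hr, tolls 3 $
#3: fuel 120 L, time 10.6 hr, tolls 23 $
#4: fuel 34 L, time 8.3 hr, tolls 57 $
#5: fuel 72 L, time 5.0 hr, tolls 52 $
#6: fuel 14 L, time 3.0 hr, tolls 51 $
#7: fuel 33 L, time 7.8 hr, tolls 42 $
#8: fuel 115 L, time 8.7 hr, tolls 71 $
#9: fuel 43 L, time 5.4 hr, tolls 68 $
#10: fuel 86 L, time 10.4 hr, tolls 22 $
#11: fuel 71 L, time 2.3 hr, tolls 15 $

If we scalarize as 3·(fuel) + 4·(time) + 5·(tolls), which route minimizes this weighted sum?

#2

#1: 3·77 + 4·7.5 + 5·76 = 641.0
#2: 3·73 + 4·9.8 + 5·3 = 273.2
#3: 3·120 + 4·10.6 + 5·23 = 517.4
#4: 3·34 + 4·8.3 + 5·57 = 420.2
#5: 3·72 + 4·5.0 + 5·52 = 496.0
#6: 3·14 + 4·3.0 + 5·51 = 309.0
#7: 3·33 + 4·7.8 + 5·42 = 340.2
#8: 3·115 + 4·8.7 + 5·71 = 734.8
#9: 3·43 + 4·5.4 + 5·68 = 490.6
#10: 3·86 + 4·10.4 + 5·22 = 409.6
#11: 3·71 + 4·2.3 + 5·15 = 297.2
Lowest: #2 at 273.2.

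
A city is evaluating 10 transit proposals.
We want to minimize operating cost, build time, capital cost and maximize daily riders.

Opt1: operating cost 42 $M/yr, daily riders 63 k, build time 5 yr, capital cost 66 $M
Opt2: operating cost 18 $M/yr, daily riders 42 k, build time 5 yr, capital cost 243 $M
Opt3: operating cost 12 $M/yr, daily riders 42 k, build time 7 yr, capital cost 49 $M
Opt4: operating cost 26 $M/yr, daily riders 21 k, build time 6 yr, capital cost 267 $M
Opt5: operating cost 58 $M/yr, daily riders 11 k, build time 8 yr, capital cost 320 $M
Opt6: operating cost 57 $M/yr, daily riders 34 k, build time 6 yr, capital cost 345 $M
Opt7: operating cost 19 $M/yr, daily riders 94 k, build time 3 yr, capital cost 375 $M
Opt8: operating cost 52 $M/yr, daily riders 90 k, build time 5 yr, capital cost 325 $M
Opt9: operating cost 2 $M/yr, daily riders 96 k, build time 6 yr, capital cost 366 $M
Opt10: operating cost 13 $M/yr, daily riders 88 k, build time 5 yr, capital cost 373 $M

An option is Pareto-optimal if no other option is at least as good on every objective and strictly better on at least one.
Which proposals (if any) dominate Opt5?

Opt1: operating cost 42≤58, daily riders 63≥11, build time 5≤8, capital cost 66≤320 — dominates Opt5.
Opt2: operating cost 18≤58, daily riders 42≥11, build time 5≤8, capital cost 243≤320 — dominates Opt5.
Opt3: operating cost 12≤58, daily riders 42≥11, build time 7≤8, capital cost 49≤320 — dominates Opt5.
Opt4: operating cost 26≤58, daily riders 21≥11, build time 6≤8, capital cost 267≤320 — dominates Opt5.
Others (Opt6, Opt7, Opt8, Opt9, Opt10) are each worse than Opt5 on at least one objective.

Opt1, Opt2, Opt3, Opt4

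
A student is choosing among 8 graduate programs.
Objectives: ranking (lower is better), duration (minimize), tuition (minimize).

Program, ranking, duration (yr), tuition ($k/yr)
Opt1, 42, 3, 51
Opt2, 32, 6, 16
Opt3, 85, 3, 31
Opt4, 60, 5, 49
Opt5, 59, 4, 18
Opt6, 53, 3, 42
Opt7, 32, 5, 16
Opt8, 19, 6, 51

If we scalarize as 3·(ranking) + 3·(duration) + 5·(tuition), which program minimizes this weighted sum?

Opt7

Opt1: 3·42 + 3·3 + 5·51 = 390
Opt2: 3·32 + 3·6 + 5·16 = 194
Opt3: 3·85 + 3·3 + 5·31 = 419
Opt4: 3·60 + 3·5 + 5·49 = 440
Opt5: 3·59 + 3·4 + 5·18 = 279
Opt6: 3·53 + 3·3 + 5·42 = 378
Opt7: 3·32 + 3·5 + 5·16 = 191
Opt8: 3·19 + 3·6 + 5·51 = 330
Lowest: Opt7 at 191.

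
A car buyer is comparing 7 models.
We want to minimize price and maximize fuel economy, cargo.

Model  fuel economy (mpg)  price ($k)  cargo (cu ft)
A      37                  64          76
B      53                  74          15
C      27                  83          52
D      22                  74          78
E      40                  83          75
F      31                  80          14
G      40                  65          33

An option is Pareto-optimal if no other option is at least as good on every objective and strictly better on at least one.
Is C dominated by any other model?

A vs C: fuel economy 37≥27, price 64≤83, cargo 76≥52 — A is at least as good on every objective and strictly better on at least one, so A dominates C.

Yes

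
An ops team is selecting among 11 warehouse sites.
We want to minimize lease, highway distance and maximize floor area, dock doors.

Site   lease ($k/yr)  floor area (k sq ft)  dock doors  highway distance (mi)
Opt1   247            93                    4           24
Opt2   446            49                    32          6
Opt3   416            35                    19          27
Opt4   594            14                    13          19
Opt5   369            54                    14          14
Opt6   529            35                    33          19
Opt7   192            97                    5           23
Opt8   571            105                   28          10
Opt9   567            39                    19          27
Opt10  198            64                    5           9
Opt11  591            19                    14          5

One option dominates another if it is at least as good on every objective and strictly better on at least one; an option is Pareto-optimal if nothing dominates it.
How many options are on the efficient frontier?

Opt1: dominated by Opt7 (lease 192≤247, floor area 97≥93, dock doors 5≥4, highway distance 23≤24).
Opt2: not dominated.
Opt3: not dominated.
Opt4: dominated by Opt2 (lease 446≤594, floor area 49≥14, dock doors 32≥13, highway distance 6≤19).
Opt5: not dominated.
Opt6: not dominated (best dock doors).
Opt7: not dominated (best lease).
Opt8: not dominated (best floor area).
Opt9: dominated by Opt2 (lease 446≤567, floor area 49≥39, dock doors 32≥19, highway distance 6≤27).
Opt10: not dominated.
Opt11: not dominated (best highway distance).
Pareto-optimal: Opt2, Opt3, Opt5, Opt6, Opt7, Opt8, Opt10, Opt11 → 8.

8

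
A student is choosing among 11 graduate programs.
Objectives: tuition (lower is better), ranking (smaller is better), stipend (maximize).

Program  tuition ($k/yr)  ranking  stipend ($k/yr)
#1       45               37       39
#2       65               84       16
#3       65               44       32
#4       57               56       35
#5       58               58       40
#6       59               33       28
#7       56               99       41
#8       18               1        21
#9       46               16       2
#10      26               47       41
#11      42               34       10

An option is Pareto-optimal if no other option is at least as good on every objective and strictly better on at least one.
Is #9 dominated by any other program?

Yes

#8 vs #9: tuition 18≤46, ranking 1≤16, stipend 21≥2 — #8 is at least as good on every objective and strictly better on at least one, so #8 dominates #9.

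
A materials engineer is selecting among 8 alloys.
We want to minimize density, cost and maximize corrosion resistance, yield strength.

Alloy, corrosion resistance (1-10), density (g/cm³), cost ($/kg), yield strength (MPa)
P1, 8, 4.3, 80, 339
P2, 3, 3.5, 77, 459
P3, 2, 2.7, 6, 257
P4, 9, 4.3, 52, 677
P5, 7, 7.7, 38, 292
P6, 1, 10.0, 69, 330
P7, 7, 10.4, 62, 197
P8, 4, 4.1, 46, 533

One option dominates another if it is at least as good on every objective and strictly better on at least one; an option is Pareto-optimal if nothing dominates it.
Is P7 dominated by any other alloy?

P4 vs P7: corrosion resistance 9≥7, density 4.3≤10.4, cost 52≤62, yield strength 677≥197 — P4 is at least as good on every objective and strictly better on at least one, so P4 dominates P7.

Yes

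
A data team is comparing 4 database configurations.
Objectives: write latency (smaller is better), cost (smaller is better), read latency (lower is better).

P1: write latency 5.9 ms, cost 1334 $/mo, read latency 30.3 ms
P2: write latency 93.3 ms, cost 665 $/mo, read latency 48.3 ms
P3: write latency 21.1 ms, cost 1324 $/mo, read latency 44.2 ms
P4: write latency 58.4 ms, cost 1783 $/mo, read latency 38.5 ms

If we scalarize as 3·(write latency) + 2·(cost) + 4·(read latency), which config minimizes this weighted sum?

P2

P1: 3·5.9 + 2·1334 + 4·30.3 = 2806.9
P2: 3·93.3 + 2·665 + 4·48.3 = 1803.1
P3: 3·21.1 + 2·1324 + 4·44.2 = 2888.1
P4: 3·58.4 + 2·1783 + 4·38.5 = 3895.2
Lowest: P2 at 1803.1.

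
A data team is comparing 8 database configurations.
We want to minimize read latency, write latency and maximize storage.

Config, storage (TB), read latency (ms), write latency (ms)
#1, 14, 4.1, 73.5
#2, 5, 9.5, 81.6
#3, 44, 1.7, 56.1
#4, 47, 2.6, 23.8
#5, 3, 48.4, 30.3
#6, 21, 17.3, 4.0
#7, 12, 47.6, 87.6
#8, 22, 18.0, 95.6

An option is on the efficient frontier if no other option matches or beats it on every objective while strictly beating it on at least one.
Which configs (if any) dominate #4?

#1: worse on storage (14 vs 47).
#2: worse on storage (5 vs 47).
#3: worse on storage (44 vs 47).
#5: worse on storage (3 vs 47).
#6: worse on storage (21 vs 47).
#7: worse on storage (12 vs 47).
#8: worse on storage (22 vs 47).
No option dominates #4.

none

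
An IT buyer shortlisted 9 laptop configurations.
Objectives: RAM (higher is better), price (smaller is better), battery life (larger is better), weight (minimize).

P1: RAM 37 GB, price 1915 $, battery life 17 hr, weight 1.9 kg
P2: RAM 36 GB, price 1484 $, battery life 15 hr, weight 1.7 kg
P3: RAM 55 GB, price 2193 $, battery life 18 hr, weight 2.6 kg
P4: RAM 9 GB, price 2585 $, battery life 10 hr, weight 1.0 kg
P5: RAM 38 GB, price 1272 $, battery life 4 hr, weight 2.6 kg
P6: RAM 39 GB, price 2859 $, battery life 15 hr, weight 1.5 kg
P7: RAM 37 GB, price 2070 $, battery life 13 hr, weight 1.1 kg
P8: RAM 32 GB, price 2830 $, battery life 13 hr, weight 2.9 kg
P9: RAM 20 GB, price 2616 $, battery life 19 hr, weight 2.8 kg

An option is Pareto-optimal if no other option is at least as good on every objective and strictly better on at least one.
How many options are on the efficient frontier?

8

P1: not dominated.
P2: not dominated.
P3: not dominated (best RAM).
P4: not dominated (best weight).
P5: not dominated (best price).
P6: not dominated.
P7: not dominated.
P8: dominated by P1 (RAM 37≥32, price 1915≤2830, battery life 17≥13, weight 1.9≤2.9).
P9: not dominated (best battery life).
Pareto-optimal: P1, P2, P3, P4, P5, P6, P7, P9 → 8.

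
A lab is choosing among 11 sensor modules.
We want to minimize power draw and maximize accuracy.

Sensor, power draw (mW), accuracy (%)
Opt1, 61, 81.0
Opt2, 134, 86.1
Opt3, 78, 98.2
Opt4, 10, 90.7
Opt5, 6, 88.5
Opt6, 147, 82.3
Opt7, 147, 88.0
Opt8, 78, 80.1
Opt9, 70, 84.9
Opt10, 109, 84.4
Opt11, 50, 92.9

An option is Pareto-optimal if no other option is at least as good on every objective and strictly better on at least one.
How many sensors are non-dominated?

Opt1: dominated by Opt4 (power draw 10≤61, accuracy 90.7≥81.0).
Opt2: dominated by Opt3 (power draw 78≤134, accuracy 98.2≥86.1).
Opt3: not dominated (best accuracy).
Opt4: not dominated.
Opt5: not dominated (best power draw).
Opt6: dominated by Opt2 (power draw 134≤147, accuracy 86.1≥82.3).
Opt7: dominated by Opt3 (power draw 78≤147, accuracy 98.2≥88.0).
Opt8: dominated by Opt1 (power draw 61≤78, accuracy 81.0≥80.1).
Opt9: dominated by Opt4 (power draw 10≤70, accuracy 90.7≥84.9).
Opt10: dominated by Opt3 (power draw 78≤109, accuracy 98.2≥84.4).
Opt11: not dominated.
Pareto-optimal: Opt3, Opt4, Opt5, Opt11 → 4.

4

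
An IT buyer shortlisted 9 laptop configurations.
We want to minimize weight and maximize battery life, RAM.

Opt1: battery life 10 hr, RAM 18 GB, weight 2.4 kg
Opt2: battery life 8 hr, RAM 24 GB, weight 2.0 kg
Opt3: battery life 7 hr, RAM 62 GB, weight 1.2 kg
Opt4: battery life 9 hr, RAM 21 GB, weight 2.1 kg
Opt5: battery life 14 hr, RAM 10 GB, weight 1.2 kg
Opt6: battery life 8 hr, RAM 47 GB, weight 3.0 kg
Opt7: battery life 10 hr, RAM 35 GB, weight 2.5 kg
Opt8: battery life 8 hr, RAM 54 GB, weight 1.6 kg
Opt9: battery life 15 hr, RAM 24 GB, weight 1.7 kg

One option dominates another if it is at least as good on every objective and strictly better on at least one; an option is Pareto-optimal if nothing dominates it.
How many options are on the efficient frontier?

5

Opt1: dominated by Opt9 (battery life 15≥10, RAM 24≥18, weight 1.7≤2.4).
Opt2: dominated by Opt8 (battery life 8≥8, RAM 54≥24, weight 1.6≤2.0).
Opt3: not dominated (best RAM).
Opt4: dominated by Opt9 (battery life 15≥9, RAM 24≥21, weight 1.7≤2.1).
Opt5: not dominated.
Opt6: dominated by Opt8 (battery life 8≥8, RAM 54≥47, weight 1.6≤3.0).
Opt7: not dominated.
Opt8: not dominated.
Opt9: not dominated (best battery life).
Pareto-optimal: Opt3, Opt5, Opt7, Opt8, Opt9 → 5.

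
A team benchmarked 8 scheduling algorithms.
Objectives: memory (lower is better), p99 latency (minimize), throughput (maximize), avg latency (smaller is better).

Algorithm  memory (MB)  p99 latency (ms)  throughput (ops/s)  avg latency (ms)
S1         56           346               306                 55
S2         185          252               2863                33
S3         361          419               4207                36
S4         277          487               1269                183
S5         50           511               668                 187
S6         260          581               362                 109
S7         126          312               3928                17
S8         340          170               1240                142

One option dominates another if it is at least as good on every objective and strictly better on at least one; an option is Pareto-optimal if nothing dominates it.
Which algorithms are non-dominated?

S1, S2, S3, S5, S7, S8

S1: not dominated.
S2: not dominated.
S3: not dominated (best throughput).
S4: dominated by S2 (memory 185≤277, p99 latency 252≤487, throughput 2863≥1269, avg latency 33≤183).
S5: not dominated (best memory).
S6: dominated by S2 (memory 185≤260, p99 latency 252≤581, throughput 2863≥362, avg latency 33≤109).
S7: not dominated (best avg latency).
S8: not dominated (best p99 latency).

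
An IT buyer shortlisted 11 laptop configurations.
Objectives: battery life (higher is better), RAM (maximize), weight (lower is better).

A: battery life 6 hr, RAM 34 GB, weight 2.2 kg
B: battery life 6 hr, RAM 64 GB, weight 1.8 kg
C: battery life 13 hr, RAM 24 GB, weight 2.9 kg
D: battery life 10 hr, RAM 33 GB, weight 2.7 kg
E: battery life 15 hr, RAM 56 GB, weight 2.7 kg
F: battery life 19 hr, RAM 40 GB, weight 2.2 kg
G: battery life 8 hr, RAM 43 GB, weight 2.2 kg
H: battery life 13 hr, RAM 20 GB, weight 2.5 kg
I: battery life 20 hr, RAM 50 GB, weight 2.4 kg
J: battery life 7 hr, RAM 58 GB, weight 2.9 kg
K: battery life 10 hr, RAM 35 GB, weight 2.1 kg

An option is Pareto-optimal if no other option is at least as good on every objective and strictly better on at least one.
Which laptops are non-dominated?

A: dominated by B (battery life 6≥6, RAM 64≥34, weight 1.8≤2.2).
B: not dominated (best RAM).
C: dominated by E (battery life 15≥13, RAM 56≥24, weight 2.7≤2.9).
D: dominated by E (battery life 15≥10, RAM 56≥33, weight 2.7≤2.7).
E: not dominated.
F: not dominated.
G: not dominated.
H: dominated by F (battery life 19≥13, RAM 40≥20, weight 2.2≤2.5).
I: not dominated (best battery life).
J: not dominated.
K: not dominated.

B, E, F, G, I, J, K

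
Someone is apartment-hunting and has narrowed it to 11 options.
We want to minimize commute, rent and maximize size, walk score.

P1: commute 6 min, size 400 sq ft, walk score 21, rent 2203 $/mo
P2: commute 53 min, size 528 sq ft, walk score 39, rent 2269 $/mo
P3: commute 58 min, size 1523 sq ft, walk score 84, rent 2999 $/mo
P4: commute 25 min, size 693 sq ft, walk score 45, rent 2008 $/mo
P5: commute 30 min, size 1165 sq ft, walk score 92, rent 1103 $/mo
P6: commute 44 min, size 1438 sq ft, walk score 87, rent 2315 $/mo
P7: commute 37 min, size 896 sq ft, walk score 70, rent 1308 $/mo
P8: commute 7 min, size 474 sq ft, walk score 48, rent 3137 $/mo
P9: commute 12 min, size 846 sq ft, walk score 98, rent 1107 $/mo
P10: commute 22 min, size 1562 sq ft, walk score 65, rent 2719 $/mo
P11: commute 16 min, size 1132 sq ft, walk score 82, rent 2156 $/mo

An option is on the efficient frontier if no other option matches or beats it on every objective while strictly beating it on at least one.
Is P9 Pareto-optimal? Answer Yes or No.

Yes

P1: worse on size (400 vs 846).
P2: worse on commute (53 vs 12).
P3: worse on commute (58 vs 12).
P4: worse on commute (25 vs 12).
P5: worse on commute (30 vs 12).
P6: worse on commute (44 vs 12).
P7: worse on commute (37 vs 12).
P8: worse on size (474 vs 846).
P10: worse on commute (22 vs 12).
P11: worse on commute (16 vs 12).
No option is at least as good as P9 on every objective and strictly better on one.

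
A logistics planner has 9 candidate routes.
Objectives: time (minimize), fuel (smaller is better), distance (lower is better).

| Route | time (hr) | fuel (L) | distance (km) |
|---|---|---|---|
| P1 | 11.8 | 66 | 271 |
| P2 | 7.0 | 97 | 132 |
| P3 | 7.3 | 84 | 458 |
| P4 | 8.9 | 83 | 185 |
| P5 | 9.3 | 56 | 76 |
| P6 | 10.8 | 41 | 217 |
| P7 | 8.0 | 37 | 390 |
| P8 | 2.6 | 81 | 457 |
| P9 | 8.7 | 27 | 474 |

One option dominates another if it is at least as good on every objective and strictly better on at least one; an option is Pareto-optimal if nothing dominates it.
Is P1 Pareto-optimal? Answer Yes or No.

No

P5 vs P1: time 9.3≤11.8, fuel 56≤66, distance 76≤271 — P5 is at least as good on every objective and strictly better on at least one, so P5 dominates P1.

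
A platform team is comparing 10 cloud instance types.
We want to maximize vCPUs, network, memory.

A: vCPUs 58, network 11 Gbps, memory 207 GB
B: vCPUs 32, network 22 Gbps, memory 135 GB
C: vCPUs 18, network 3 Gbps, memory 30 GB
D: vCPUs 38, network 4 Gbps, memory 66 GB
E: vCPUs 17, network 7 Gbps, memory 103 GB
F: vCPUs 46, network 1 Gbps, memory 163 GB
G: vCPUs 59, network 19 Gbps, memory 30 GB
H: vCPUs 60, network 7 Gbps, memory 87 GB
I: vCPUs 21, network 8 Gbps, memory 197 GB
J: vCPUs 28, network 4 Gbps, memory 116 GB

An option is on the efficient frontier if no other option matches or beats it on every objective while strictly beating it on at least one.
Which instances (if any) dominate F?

A: vCPUs 58≥46, network 11≥1, memory 207≥163 — dominates F.
Others (B, C, D, E, G, H, I, J) are each worse than F on at least one objective.

A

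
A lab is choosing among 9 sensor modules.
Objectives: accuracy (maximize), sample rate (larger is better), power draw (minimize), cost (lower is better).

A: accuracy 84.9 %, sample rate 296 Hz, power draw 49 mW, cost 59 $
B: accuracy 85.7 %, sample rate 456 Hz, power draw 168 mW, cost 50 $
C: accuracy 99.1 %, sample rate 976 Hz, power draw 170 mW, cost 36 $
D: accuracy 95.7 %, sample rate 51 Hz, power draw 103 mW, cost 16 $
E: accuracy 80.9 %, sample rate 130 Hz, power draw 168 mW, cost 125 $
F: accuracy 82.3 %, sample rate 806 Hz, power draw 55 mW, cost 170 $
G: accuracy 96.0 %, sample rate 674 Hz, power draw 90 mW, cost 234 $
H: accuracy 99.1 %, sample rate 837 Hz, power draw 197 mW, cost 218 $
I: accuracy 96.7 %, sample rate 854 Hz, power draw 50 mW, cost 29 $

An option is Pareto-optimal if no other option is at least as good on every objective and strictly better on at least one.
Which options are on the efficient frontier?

A: not dominated (best power draw).
B: dominated by I (accuracy 96.7≥85.7, sample rate 854≥456, power draw 50≤168, cost 29≤50).
C: not dominated (best sample rate).
D: not dominated (best cost).
E: dominated by A (accuracy 84.9≥80.9, sample rate 296≥130, power draw 49≤168, cost 59≤125).
F: dominated by I (accuracy 96.7≥82.3, sample rate 854≥806, power draw 50≤55, cost 29≤170).
G: dominated by I (accuracy 96.7≥96.0, sample rate 854≥674, power draw 50≤90, cost 29≤234).
H: dominated by C (accuracy 99.1≥99.1, sample rate 976≥837, power draw 170≤197, cost 36≤218).
I: not dominated.

A, C, D, I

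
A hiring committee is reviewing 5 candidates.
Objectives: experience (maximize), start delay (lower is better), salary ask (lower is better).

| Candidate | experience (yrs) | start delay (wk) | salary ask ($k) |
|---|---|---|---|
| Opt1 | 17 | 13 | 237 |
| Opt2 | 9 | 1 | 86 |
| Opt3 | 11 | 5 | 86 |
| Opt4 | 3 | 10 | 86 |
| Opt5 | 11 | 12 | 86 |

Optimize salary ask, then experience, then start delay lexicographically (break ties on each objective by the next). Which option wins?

Opt3

First minimize salary ask: best is 86, kept {Opt2, Opt3, Opt4, Opt5}.
Then maximize experience: best is 11, kept {Opt3, Opt5}.
Then minimize start delay: best is 5, kept {Opt3}.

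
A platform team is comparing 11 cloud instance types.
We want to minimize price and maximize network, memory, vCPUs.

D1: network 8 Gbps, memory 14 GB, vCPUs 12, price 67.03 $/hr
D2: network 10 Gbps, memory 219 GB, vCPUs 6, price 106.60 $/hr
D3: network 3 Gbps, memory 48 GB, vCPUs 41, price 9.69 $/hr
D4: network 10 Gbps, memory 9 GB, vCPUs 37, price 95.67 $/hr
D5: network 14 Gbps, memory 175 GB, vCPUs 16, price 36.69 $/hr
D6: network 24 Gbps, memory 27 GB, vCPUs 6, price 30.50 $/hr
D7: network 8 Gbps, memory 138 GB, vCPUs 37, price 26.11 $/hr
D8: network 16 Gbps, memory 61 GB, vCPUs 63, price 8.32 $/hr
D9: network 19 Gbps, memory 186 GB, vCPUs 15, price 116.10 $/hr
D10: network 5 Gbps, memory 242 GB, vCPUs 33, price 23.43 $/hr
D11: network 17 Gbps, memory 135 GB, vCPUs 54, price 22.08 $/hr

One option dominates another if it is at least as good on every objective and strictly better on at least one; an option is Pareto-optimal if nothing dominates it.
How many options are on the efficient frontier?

8

D1: dominated by D5 (network 14≥8, memory 175≥14, vCPUs 16≥12, price 36.69≤67.03).
D2: not dominated.
D3: dominated by D8 (network 16≥3, memory 61≥48, vCPUs 63≥41, price 8.32≤9.69).
D4: dominated by D8 (network 16≥10, memory 61≥9, vCPUs 63≥37, price 8.32≤95.67).
D5: not dominated.
D6: not dominated (best network).
D7: not dominated.
D8: not dominated (best vCPUs).
D9: not dominated.
D10: not dominated (best memory).
D11: not dominated.
Pareto-optimal: D2, D5, D6, D7, D8, D9, D10, D11 → 8.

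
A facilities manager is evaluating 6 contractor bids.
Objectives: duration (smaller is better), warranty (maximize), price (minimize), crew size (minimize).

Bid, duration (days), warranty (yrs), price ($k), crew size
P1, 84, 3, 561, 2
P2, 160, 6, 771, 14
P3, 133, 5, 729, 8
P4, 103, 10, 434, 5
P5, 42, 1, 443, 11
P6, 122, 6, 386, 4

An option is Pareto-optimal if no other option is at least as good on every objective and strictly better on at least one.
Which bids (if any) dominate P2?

P4, P6

P4: duration 103≤160, warranty 10≥6, price 434≤771, crew size 5≤14 — dominates P2.
P6: duration 122≤160, warranty 6≥6, price 386≤771, crew size 4≤14 — dominates P2.
Others (P1, P3, P5) are each worse than P2 on at least one objective.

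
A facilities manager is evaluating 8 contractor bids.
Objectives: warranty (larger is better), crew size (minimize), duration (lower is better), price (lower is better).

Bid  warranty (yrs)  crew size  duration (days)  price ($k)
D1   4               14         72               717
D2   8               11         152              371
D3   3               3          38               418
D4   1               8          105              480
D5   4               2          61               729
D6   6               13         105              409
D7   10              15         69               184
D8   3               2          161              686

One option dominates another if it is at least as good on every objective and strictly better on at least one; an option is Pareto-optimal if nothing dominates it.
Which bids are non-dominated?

D1: not dominated.
D2: not dominated.
D3: not dominated (best duration).
D4: dominated by D3 (warranty 3≥1, crew size 3≤8, duration 38≤105, price 418≤480).
D5: not dominated.
D6: not dominated.
D7: not dominated (best warranty).
D8: not dominated.

D1, D2, D3, D5, D6, D7, D8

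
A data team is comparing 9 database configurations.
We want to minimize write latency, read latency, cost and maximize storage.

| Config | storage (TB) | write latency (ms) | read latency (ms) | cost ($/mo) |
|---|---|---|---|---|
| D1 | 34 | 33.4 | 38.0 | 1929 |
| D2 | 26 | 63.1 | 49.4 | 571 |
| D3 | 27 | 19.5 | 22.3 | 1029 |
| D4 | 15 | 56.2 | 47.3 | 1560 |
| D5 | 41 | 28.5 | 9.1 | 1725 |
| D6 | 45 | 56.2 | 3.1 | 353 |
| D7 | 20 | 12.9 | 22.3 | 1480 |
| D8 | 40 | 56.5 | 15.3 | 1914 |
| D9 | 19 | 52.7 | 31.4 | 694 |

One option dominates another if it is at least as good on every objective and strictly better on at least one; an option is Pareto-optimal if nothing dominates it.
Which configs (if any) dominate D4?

D3, D6, D7, D9

D3: storage 27≥15, write latency 19.5≤56.2, read latency 22.3≤47.3, cost 1029≤1560 — dominates D4.
D6: storage 45≥15, write latency 56.2≤56.2, read latency 3.1≤47.3, cost 353≤1560 — dominates D4.
D7: storage 20≥15, write latency 12.9≤56.2, read latency 22.3≤47.3, cost 1480≤1560 — dominates D4.
D9: storage 19≥15, write latency 52.7≤56.2, read latency 31.4≤47.3, cost 694≤1560 — dominates D4.
Others (D1, D2, D5, D8) are each worse than D4 on at least one objective.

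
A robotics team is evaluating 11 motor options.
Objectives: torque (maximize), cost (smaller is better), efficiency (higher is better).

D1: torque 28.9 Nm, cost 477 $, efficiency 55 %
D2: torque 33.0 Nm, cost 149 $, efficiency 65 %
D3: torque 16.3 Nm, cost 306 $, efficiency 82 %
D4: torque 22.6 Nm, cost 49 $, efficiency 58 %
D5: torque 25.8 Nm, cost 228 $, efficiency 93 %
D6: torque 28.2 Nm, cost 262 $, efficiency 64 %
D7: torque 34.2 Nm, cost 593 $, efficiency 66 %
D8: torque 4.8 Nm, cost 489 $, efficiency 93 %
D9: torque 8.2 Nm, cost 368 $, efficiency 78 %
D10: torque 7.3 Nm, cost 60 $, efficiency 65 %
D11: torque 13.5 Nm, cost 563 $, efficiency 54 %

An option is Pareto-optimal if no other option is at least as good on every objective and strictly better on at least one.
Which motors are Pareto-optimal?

D2, D4, D5, D7, D10

D1: dominated by D2 (torque 33.0≥28.9, cost 149≤477, efficiency 65≥55).
D2: not dominated.
D3: dominated by D5 (torque 25.8≥16.3, cost 228≤306, efficiency 93≥82).
D4: not dominated (best cost).
D5: not dominated.
D6: dominated by D2 (torque 33.0≥28.2, cost 149≤262, efficiency 65≥64).
D7: not dominated (best torque).
D8: dominated by D5 (torque 25.8≥4.8, cost 228≤489, efficiency 93≥93).
D9: dominated by D3 (torque 16.3≥8.2, cost 306≤368, efficiency 82≥78).
D10: not dominated.
D11: dominated by D1 (torque 28.9≥13.5, cost 477≤563, efficiency 55≥54).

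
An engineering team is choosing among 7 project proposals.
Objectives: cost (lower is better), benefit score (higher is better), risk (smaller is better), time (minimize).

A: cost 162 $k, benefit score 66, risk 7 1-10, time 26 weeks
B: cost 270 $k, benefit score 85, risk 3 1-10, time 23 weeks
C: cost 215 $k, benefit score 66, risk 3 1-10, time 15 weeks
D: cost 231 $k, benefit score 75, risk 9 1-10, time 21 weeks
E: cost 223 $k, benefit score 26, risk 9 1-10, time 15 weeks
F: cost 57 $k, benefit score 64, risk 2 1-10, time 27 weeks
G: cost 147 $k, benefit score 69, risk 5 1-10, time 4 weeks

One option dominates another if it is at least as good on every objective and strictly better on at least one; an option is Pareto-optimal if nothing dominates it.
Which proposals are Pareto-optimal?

B, C, D, F, G

A: dominated by G (cost 147≤162, benefit score 69≥66, risk 5≤7, time 4≤26).
B: not dominated (best benefit score).
C: not dominated.
D: not dominated.
E: dominated by C (cost 215≤223, benefit score 66≥26, risk 3≤9, time 15≤15).
F: not dominated (best cost).
G: not dominated (best time).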